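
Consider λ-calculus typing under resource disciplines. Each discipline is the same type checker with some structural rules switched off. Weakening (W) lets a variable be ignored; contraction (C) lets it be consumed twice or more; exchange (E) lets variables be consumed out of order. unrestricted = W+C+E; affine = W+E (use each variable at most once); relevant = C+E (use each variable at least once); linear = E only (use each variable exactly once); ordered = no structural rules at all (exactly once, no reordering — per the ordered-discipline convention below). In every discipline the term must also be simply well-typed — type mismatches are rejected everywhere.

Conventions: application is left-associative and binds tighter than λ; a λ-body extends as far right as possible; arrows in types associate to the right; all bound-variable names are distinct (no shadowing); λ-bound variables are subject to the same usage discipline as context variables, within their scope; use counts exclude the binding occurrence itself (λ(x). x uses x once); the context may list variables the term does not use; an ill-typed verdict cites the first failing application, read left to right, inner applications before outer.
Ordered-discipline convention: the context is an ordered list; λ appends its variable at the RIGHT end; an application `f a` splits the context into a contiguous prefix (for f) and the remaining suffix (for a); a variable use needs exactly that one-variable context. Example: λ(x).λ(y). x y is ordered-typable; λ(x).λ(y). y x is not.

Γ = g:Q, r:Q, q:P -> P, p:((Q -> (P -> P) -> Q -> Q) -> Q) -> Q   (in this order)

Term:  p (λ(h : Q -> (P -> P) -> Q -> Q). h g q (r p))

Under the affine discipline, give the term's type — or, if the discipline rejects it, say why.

not well-typed under affine — not simply typable
counts: g=1; r=1; q=1; p=2; h (λ-bound)=1
uses in reading order: p, h, g, q, r, p
typing: ill-typed: non-arrow in function slot: Q
per-discipline verdicts: ordered ✗ · linear ✗ · affine ✗ · relevant ✗ · unrestricted ✗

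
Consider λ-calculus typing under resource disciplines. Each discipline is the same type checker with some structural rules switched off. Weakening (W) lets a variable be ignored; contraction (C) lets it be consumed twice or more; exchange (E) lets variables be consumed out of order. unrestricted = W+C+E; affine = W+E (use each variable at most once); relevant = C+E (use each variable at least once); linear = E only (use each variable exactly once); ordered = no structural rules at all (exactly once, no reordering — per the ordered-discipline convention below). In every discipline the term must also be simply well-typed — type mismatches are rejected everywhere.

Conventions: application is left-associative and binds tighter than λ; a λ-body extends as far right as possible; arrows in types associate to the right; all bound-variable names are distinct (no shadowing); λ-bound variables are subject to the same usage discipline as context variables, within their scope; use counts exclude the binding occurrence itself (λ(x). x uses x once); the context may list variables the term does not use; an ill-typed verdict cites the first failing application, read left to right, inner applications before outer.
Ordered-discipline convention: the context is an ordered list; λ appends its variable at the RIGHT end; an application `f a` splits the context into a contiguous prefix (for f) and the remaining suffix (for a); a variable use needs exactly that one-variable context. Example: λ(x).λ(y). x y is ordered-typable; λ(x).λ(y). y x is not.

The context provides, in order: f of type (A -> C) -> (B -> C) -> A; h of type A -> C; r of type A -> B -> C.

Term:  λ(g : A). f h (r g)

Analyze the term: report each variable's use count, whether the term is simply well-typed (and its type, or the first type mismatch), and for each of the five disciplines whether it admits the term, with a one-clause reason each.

variable uses: f: 1, h: 1, r: 1, g [bound]: 1
left-to-right use order: f, h, r, g
typing: well-typed at A -> A
ordered: ✓, single-use (f, h, r, g), ordered derivation ok
linear: ✓, each of f, h, r, g used exactly once
affine: ✓, no duplicate uses among f, h, r, g
relevant: ✓, f, h, r, g: all used, weakening unneeded
unrestricted: ✓, type-checks (A -> A) and nothing is barred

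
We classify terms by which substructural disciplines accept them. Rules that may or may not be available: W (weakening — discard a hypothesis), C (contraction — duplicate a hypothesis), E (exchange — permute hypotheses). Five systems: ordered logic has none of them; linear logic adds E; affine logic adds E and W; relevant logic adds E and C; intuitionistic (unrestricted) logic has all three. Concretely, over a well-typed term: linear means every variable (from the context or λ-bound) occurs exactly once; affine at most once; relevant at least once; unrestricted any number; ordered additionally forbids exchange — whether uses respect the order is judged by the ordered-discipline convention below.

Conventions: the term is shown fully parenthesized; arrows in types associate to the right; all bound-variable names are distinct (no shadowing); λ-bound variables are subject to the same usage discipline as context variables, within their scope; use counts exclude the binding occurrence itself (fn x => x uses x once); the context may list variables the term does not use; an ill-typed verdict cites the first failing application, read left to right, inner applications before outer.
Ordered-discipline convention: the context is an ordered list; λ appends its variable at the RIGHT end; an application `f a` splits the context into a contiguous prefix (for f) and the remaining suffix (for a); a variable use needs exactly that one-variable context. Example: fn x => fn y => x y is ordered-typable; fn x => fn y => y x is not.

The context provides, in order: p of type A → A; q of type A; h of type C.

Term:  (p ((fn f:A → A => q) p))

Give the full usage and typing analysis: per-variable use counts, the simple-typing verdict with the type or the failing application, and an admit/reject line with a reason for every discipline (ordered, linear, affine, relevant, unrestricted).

variable uses: p: 2×; q: 1×; h: 0×; f (λ-bound): 0×
order of uses: p, q, p
typing: well-typed at A
ordered: ✗, uses contraction: p ×2; unused: h, f — weakening required
linear: ✗, uses contraction: p ×2; unused: h, f — weakening required
affine: ✗, uses contraction: p ×2
relevant: ✗, unused: h, f — weakening required
unrestricted: ✓, well-typed at A; no restrictions here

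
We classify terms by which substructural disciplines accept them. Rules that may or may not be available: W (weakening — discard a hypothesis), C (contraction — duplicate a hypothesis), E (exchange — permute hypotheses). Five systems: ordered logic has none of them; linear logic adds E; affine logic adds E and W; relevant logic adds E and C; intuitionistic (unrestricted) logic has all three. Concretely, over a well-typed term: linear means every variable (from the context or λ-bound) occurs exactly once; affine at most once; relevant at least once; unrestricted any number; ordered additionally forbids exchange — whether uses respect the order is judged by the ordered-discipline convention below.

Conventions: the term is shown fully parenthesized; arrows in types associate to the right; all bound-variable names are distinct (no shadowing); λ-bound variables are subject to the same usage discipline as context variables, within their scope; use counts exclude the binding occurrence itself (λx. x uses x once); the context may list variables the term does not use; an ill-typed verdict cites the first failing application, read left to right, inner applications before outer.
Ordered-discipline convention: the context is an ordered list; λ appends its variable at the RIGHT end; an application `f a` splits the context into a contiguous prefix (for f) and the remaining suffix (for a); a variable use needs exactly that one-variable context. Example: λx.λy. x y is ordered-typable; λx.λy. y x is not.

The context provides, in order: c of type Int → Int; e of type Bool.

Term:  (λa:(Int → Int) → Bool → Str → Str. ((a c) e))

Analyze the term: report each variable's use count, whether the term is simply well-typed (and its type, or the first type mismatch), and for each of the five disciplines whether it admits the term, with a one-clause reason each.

usage: c: 1, e: 1, a (bound): 1
left-to-right use order: a, c, e
typing: the term checks, with type ((Int → Int) → Bool → Str → Str) → Str → Str
ordered ✗ (no ordered split (uses run a, c, e))
linear ✓ (exactly-once usage across c, e, a)
affine ✓ (at most one use each (c, e, a))
relevant ✓ (none of c, e, a goes unused)
unrestricted ✓ (type-checks (((Int → Int) → Bool → Str → Str) → Str → Str) and nothing is barred)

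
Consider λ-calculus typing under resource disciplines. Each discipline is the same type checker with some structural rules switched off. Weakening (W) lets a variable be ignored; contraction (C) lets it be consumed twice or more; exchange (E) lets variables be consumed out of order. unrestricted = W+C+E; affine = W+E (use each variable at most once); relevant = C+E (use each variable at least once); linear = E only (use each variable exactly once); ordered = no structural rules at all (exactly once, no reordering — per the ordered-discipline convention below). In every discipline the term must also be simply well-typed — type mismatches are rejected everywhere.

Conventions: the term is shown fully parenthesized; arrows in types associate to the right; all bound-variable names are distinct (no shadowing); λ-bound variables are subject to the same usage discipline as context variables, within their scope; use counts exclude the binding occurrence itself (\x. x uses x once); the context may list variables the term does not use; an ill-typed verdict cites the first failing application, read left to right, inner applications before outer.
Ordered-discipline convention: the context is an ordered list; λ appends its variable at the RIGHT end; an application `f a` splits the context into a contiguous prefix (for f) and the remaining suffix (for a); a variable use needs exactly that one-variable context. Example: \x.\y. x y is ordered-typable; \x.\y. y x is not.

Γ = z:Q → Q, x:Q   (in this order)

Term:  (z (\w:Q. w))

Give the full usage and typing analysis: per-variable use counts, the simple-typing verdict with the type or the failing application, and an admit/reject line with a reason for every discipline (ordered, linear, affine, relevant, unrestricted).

variable uses: z ×1, x ×0, w (λ-bound) ×1
uses in reading order: z, w
typing: ill-typed: argument of type Q → Q where Q is required
ordered: ✗ — a type mismatch blocks all five
linear: ✗ — the type mismatch rejects it
affine: ✗ — not simply typable
relevant: ✗ — fails simple typing
unrestricted: ✗ — a type mismatch blocks all five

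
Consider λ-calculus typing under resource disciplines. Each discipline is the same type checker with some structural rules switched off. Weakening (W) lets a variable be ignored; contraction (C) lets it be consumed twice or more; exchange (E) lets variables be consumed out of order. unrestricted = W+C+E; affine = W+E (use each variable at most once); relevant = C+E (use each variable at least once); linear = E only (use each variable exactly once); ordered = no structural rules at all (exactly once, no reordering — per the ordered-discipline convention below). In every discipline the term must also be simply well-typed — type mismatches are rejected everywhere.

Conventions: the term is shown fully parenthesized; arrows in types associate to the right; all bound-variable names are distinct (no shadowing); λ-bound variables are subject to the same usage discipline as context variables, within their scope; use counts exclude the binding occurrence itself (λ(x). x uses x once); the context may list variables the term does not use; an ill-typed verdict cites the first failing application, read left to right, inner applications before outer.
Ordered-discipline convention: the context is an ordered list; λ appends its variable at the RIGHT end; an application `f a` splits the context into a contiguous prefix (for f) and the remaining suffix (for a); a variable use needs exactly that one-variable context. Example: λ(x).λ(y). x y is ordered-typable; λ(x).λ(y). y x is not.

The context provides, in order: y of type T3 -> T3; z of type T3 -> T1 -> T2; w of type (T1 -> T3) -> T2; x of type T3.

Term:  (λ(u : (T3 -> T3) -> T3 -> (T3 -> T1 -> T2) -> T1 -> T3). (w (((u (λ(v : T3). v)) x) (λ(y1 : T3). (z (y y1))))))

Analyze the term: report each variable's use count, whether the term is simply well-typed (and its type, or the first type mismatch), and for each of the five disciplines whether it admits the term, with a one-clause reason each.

use counts: y: 1; z: 1; w: 1; x: 1; u (bound): 1; v (bound): 1; y1 (bound): 1
order of uses: w, u, v, x, z, y, y1
typing: well-typed — term : ((T3 -> T3) -> T3 -> (T3 -> T1 -> T2) -> T1 -> T3) -> T2
ordered: ✗, needs exchange: uses follow w, u, v, x, z, y, y1
linear: ✓, single use per variable (y, z, w, x, u, v, y1)
affine: ✓, y, z, w, x, u, v, y1: no repeats, contraction unneeded
relevant: ✓, none of y, z, w, x, u, v, y1 goes unused
unrestricted: ✓, simply typable at ((T3 -> T3) -> T3 -> (T3 -> T1 -> T2) -> T1 -> T3) -> T2; W, C, E all held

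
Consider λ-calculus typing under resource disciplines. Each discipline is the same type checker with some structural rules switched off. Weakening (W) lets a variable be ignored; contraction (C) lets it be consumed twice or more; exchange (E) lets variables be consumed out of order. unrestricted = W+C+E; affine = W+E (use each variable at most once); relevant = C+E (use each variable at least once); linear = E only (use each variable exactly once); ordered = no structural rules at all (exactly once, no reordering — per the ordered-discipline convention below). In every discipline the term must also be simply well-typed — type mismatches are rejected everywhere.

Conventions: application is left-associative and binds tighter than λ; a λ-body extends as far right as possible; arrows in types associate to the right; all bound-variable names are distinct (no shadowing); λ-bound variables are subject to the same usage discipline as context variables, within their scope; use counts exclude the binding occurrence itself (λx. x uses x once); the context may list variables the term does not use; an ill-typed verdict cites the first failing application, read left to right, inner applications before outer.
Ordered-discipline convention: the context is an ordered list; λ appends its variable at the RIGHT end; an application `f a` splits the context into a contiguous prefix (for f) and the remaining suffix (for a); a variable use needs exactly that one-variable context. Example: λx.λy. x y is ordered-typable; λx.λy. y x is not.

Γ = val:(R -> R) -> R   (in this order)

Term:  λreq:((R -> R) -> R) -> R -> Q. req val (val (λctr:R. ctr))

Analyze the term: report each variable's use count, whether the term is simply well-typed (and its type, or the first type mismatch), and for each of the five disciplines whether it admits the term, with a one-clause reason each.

usage: val: 2×, req [bound]: 1×, ctr [bound]: 1×
use order (left to right): req, val, val, ctr
typing: well-typed at (((R -> R) -> R) -> R -> Q) -> Q
ordered: ✗, needs contraction — val ×2
linear: ✗, needs contraction — val ×2
affine: ✗, needs contraction — val ×2
relevant: ✓, every one of val, req, ctr appears
unrestricted: ✓, type-checks ((((R -> R) -> R) -> R -> Q) -> Q) and nothing is barred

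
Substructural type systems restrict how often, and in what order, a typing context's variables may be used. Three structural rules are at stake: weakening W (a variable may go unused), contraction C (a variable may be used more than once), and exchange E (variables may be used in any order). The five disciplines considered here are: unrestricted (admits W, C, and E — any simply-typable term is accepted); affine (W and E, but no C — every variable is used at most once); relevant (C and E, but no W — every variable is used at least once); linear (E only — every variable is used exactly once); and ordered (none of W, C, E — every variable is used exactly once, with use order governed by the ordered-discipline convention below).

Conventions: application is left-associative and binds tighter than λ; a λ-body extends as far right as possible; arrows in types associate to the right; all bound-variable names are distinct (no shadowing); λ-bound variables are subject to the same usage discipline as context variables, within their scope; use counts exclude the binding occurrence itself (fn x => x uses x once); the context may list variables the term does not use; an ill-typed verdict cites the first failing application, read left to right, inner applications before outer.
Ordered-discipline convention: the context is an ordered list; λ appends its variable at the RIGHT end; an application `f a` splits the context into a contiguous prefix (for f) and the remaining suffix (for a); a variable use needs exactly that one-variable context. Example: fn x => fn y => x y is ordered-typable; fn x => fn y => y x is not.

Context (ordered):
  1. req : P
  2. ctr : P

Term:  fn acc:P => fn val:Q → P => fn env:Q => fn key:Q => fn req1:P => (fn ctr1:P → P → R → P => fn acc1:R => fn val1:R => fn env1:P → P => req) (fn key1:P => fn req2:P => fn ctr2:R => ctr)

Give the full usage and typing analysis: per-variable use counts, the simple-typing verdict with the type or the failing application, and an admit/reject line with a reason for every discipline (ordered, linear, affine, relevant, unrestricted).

use counts: req ×1, ctr ×1, acc (bound) ×0, val (bound) ×0, env (bound) ×0, key (bound) ×0, req1 (bound) ×0, ctr1 (bound) ×0, acc1 (bound) ×0, val1 (bound) ×0, env1 (bound) ×0, key1 (bound) ×0, req2 (bound) ×0, ctr2 (bound) ×0
left-to-right use order: req, ctr
typing: well-typed at P → (Q → P) → Q → Q → P → R → R → (P → P) → P
ordered: ✗ — acc, val, env, key, req1, ctr1, acc1, val1, env1, key1, req2, ctr2 left unused
linear: ✗ — acc, val, env, key, req1, ctr1, acc1, val1, env1, key1, req2, ctr2 left unused
affine: ✓ — no duplicate uses among req, ctr, acc, val, env, key, req1, ctr1, acc1, val1, env1, key1, req2, ctr2
relevant: ✗ — acc, val, env, key, req1, ctr1, acc1, val1, env1, key1, req2, ctr2 left unused
unrestricted: ✓ — well-typed at P → (Q → P) → Q → Q → P → R → R → (P → P) → P; no restrictions here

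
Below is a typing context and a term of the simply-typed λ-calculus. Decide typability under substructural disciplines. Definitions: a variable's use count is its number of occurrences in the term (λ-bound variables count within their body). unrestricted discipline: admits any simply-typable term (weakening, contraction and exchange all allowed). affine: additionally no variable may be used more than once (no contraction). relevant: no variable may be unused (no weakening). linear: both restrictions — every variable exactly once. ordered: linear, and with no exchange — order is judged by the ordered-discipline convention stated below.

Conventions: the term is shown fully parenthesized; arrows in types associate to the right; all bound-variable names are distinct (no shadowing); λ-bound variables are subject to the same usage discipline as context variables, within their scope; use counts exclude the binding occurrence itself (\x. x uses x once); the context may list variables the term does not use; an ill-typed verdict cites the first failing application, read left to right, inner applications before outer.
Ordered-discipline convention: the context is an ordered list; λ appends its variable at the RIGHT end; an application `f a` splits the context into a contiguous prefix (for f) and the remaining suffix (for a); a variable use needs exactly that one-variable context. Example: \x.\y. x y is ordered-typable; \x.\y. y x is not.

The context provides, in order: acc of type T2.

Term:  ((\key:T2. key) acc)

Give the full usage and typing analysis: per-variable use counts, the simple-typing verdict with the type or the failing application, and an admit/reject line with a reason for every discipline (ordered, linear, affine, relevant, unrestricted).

variable uses: acc ×1; key (λ-bound) ×1
uses in reading order: key, acc
typing: well-typed — term : T2
ordered: ✓, one use each (acc, key); ordered split holds
linear: ✓, each of acc, key used exactly once
affine: ✓, no duplicate uses among acc, key
relevant: ✓, none of acc, key goes unused
unrestricted: ✓, well-typed at T2; no restrictions here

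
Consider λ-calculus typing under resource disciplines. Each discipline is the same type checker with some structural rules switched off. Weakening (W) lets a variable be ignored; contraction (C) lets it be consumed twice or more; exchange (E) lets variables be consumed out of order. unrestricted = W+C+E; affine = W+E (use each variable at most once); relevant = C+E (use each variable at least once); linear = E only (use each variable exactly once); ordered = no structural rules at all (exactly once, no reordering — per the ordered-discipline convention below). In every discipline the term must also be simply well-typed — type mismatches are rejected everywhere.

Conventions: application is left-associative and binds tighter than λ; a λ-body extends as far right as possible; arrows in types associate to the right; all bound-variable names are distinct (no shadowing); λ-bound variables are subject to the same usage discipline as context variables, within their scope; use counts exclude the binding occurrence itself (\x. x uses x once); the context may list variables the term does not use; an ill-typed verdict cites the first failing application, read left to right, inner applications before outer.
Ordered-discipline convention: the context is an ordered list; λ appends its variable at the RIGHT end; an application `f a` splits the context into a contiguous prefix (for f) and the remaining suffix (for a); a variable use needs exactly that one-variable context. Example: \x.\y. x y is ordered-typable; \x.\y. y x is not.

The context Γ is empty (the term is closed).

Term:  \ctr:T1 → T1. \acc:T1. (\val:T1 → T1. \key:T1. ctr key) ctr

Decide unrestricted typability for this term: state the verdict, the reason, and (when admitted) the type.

yes — typability at (T1 → T1) → T1 → T1 → T1 is all that's needed; term : (T1 → T1) → T1 → T1 → T1
use counts: ctr (bound) ×2; acc (bound) ×0; val (bound) ×0; key (bound) ×1
uses in reading order: ctr, key, ctr
typing: well-typed — term : (T1 → T1) → T1 → T1 → T1
per-discipline verdicts: ordered ✗ · linear ✗ · affine ✗ · relevant ✗ · unrestricted ✓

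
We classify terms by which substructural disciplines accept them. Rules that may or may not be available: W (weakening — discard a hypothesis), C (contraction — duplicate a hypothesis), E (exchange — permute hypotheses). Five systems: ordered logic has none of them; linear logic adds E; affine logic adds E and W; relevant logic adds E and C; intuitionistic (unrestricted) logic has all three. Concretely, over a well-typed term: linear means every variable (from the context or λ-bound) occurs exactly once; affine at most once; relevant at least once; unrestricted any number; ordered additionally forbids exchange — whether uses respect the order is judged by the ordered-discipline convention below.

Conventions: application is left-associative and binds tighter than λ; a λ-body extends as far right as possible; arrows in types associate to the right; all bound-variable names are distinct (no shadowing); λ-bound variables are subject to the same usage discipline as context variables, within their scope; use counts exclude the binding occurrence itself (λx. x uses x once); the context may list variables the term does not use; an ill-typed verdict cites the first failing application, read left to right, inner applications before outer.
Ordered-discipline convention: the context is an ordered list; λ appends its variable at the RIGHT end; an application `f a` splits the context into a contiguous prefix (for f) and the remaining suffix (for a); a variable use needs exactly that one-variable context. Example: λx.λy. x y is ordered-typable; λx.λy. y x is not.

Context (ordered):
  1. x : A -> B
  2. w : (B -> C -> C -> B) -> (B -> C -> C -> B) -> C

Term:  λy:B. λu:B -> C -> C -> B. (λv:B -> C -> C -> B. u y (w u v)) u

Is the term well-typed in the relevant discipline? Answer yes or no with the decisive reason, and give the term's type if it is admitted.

no — needs weakening: x unused
counts: x=0, w=1, y (λ-bound)=1, u (λ-bound)=3, v (λ-bound)=1
left-to-right use order: u, y, w, u, v, u
typing: well-typed — term : B -> (B -> C -> C -> B) -> C -> B
across the five disciplines: ordered ✗ | linear ✗ | affine ✗ | relevant ✗ | unrestricted ✓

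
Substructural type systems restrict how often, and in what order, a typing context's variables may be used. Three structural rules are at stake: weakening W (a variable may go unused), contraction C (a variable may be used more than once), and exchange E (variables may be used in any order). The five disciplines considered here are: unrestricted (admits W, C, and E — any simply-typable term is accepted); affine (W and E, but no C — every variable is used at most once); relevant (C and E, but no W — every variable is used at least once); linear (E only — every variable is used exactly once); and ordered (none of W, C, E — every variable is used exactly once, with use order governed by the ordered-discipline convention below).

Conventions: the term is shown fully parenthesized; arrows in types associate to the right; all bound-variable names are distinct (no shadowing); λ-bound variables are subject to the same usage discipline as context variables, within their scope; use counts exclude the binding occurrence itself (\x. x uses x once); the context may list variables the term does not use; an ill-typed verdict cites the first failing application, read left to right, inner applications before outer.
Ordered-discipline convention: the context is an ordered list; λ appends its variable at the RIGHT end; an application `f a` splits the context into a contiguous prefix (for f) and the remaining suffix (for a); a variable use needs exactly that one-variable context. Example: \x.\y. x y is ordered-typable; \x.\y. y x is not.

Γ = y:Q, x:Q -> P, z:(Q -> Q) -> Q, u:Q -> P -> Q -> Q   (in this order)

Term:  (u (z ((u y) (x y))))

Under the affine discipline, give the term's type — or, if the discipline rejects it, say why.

not well-typed under affine — y ×2, u ×2 used more than once (contraction)
variable uses: y: 2; x: 1; z: 1; u: 2
uses in reading order: u, z, u, y, x, y
typing: ✓ — P -> Q -> Q
summary: ordered ✗, linear ✗, affine ✗, relevant ✓, unrestricted ✓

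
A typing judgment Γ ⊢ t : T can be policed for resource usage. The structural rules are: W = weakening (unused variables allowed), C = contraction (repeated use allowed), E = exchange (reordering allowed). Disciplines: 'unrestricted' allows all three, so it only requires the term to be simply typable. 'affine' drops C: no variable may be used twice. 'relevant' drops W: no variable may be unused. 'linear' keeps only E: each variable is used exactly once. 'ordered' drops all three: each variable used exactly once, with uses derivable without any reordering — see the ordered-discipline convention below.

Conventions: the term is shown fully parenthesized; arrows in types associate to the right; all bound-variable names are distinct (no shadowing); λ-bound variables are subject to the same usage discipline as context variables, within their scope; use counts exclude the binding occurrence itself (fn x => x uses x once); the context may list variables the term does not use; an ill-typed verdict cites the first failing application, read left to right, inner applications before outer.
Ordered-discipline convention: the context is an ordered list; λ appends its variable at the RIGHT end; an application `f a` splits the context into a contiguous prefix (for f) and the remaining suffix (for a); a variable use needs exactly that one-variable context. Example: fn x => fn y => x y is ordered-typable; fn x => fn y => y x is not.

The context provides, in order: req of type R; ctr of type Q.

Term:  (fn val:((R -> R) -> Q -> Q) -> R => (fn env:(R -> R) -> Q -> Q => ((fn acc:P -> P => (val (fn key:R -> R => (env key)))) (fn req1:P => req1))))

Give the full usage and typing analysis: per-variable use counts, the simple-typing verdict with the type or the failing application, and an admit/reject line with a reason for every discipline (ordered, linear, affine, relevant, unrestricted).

variable uses: req=0, ctr=0, val (bound)=1, env (bound)=1, acc (bound)=0, key (bound)=1, req1 (bound)=1
uses in reading order: val, env, key, req1
typing: well-typed at (((R -> R) -> Q -> Q) -> R) -> ((R -> R) -> Q -> Q) -> R
ordered: ✗ — needs weakening: req, ctr, acc unused
linear: ✗ — needs weakening: req, ctr, acc unused
affine: ✓ — req, ctr, val, env, acc, key, req1: no repeats, contraction unneeded
relevant: ✗ — needs weakening: req, ctr, acc unused
unrestricted: ✓ — simply typable at (((R -> R) -> Q -> Q) -> R) -> ((R -> R) -> Q -> Q) -> R; W, C, E all held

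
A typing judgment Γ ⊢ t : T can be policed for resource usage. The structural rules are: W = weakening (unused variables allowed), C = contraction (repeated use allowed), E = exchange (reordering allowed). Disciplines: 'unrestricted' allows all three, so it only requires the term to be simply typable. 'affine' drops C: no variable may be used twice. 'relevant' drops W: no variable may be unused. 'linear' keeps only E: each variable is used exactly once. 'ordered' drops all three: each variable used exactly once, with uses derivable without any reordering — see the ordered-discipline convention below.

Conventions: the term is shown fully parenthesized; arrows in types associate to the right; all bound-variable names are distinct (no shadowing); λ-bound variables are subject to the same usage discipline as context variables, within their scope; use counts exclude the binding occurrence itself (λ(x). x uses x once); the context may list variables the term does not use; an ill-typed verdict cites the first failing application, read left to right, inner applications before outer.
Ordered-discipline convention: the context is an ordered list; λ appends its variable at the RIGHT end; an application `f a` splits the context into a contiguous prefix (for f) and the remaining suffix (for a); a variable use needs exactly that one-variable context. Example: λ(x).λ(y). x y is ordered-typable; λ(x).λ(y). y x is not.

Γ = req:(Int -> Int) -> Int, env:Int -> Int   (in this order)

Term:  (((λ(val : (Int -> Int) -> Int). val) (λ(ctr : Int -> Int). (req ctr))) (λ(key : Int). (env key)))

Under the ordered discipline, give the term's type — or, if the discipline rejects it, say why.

term : Int
counts: req ×1; env ×1; val (λ-bound) ×1; ctr (λ-bound) ×1; key (λ-bound) ×1
left-to-right use order: val, req, ctr, env, key
typing: the term checks, with type Int
summary: ordered ✓, linear ✓, affine ✓, relevant ✓, unrestricted ✓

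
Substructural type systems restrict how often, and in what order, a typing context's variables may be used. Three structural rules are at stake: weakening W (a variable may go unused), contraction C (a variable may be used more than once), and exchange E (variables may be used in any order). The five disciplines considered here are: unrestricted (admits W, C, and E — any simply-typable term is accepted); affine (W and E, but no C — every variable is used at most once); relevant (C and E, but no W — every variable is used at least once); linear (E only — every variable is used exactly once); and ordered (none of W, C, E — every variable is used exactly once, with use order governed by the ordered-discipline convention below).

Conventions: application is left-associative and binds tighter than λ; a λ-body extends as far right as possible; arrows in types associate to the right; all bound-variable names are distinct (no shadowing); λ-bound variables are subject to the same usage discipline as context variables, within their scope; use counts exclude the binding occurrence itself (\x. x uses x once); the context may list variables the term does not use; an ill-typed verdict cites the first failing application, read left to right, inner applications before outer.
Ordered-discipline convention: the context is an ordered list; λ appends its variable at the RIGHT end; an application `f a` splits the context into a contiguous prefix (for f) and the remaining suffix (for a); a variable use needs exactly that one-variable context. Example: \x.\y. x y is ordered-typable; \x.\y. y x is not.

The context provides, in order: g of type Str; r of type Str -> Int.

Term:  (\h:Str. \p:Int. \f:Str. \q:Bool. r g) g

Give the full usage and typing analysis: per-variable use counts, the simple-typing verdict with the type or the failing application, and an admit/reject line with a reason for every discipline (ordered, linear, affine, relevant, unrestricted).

counts: g: 2; r: 1; h (bound): 0; p (bound): 0; f (bound): 0; q (bound): 0
left-to-right use order: r, g, g
typing: ✓ — Int -> Str -> Bool -> Int
ordered: ✗, needs contraction — g ×2; needs weakening: h, p, f, q unused
linear: ✗, needs contraction — g ×2; needs weakening: h, p, f, q unused
affine: ✗, needs contraction — g ×2
relevant: ✗, needs weakening: h, p, f, q unused
unrestricted: ✓, type-checks (Int -> Str -> Bool -> Int) and nothing is barred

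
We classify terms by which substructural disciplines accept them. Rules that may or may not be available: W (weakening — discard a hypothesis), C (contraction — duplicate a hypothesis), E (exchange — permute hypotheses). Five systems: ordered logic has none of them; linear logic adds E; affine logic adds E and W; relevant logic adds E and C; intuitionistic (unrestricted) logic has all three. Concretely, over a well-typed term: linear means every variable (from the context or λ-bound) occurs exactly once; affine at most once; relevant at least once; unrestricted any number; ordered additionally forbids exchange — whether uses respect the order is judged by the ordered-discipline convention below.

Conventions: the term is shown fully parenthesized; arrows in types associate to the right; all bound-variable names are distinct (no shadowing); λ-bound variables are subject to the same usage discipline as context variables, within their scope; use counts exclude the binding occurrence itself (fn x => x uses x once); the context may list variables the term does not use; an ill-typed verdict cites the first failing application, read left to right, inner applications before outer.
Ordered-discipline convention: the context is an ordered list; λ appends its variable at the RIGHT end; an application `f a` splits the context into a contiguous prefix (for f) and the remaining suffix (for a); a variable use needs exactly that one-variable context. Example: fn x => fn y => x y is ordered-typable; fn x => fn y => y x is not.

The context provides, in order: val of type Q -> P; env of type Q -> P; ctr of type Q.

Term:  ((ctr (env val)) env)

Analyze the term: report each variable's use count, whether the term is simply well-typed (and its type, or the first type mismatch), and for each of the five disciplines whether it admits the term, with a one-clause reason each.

use counts: val=1, env=2, ctr=1
order of uses: ctr, env, val, env
typing: ill-typed: argument of type Q -> P where Q is required
ordered: ✗, fails simple typing
linear: ✗, a type mismatch blocks all five
affine: ✗, the type mismatch rejects it
relevant: ✗, not simply typable
unrestricted: ✗, fails simple typing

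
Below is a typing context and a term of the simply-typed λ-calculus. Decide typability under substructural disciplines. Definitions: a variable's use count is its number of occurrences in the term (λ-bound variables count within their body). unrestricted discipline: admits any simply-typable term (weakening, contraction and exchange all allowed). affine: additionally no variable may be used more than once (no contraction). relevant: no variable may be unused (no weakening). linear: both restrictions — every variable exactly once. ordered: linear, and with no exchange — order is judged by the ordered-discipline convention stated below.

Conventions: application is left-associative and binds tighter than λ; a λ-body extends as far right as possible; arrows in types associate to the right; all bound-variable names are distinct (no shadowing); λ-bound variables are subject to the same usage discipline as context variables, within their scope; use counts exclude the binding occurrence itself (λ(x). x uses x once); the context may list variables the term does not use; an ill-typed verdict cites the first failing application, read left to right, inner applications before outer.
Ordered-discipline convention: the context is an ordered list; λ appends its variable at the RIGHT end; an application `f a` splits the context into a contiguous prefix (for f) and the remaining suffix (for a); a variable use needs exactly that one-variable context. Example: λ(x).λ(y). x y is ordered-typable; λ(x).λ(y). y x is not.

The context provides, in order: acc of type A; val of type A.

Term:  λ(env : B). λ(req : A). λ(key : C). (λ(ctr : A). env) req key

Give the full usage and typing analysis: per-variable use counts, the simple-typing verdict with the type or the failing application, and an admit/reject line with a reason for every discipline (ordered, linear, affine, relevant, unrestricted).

usage: acc=0, val=0, env (bound)=1, req (bound)=1, key (bound)=1, ctr (bound)=0
left-to-right use order: env, req, key
typing: ill-typed: non-function type B applied to an argument
ordered: ✗, a type mismatch blocks all five
linear: ✗, the type mismatch rejects it
affine: ✗, not simply typable
relevant: ✗, fails simple typing
unrestricted: ✗, a type mismatch blocks all five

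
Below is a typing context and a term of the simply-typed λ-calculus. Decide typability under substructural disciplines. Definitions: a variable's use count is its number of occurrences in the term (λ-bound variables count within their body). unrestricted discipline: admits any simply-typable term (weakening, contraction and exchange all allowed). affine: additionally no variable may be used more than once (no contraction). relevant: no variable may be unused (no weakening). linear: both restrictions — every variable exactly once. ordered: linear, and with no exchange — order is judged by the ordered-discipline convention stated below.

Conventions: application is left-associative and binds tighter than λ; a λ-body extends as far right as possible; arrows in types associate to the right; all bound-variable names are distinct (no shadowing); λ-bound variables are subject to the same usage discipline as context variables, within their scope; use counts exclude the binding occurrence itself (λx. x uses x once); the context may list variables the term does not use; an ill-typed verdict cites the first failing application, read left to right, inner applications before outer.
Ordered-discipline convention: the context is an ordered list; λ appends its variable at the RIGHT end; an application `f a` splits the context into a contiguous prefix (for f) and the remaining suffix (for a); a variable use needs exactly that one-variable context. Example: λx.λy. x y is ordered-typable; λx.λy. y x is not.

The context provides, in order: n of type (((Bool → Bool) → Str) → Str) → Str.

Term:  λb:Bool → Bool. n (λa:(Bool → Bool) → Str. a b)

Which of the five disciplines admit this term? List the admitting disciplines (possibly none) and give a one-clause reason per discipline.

accepted by: linear, affine, relevant, unrestricted
use counts: n: 1, b [bound]: 1, a [bound]: 1
use order (left to right): n, a, b
typing: well-typed — term : (Bool → Bool) → Str
ordered ✗ (no contiguous prefix/suffix split fits n, a, b)
linear ✓ (exactly-once usage across n, b, a)
affine ✓ (no duplicate uses among n, b, a)
relevant ✓ (n, b, a: all used, weakening unneeded)
unrestricted ✓ (well-typed at (Bool → Bool) → Str; no restrictions here)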